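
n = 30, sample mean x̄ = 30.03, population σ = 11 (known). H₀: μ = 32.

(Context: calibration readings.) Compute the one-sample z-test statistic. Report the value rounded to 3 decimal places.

SE = σ/√n = 11/√30 = 2.0083
z = (x̄−μ₀)/SE = (30.03−32)/2.0083 = -0.9809

test statistic = -0.981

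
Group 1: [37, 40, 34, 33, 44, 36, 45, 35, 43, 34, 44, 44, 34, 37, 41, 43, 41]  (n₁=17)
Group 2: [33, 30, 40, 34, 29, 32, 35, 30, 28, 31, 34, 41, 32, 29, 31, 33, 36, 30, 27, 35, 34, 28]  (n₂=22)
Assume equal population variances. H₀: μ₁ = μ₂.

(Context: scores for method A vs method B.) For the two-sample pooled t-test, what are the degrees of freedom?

df = n₁ + n₂ − 2 = 17 + 22 − 2 = 37

degrees of freedom = 37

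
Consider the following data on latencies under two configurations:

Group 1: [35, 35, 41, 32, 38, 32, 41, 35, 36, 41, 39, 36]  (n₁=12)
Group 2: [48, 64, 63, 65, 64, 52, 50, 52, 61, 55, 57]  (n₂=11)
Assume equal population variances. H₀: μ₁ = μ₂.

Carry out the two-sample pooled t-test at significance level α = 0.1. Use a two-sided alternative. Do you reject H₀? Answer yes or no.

x̄₁=36.750, s₁=3.251, n₁=12
x̄₂=57.364, s₂=6.297, n₂=11
s_p² = [11·3.251² + 10·6.297²]/21 = 24.4188
SE = √(s_p²·(1/12+1/11)) = 2.0627
t = (36.750−57.364)/2.0627 = -9.9934
df = 21
p-value (two-sided) = 0.00000
At α=0.1: p < α → reject H₀

reject H₀: yes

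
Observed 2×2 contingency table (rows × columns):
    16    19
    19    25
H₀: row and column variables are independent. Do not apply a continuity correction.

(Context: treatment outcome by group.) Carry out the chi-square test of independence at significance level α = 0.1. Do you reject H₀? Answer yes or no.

reject H₀: no

Row totals [35, 44], col totals [35, 44], n=79
χ² = (16−15.51)²/15.51 + (19−19.49)²/19.49 + (19−19.49)²/19.49 + (25−24.51)²/24.51 = 0.0507
df = 1
p-value (upper-tail) = 0.82191
At α=0.1: p ≥ α → fail to reject H₀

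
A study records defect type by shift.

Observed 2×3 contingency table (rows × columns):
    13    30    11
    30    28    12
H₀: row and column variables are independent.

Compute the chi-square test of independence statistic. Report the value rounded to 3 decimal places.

test statistic = 4.850

Row totals [54, 70], col totals [43, 58, 23], n=124
χ² = (13−18.73)²/18.73 + (30−25.26)²/25.26 + (11−10.02)²/10.02 + (30−24.27)²/24.27 + (28−32.74)²/32.74 + (12−12.98)²/12.98 = 4.8496
df = 2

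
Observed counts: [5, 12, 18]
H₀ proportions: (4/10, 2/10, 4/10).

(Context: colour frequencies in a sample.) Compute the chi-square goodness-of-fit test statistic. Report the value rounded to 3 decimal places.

test statistic = 10.500

n = 35; E_i = n·p_i = [14.00, 7.00, 14.00]
χ² = (5−14.00)²/14.00 + (12−7.00)²/7.00 + (18−14.00)²/14.00 = 10.5000
df = 2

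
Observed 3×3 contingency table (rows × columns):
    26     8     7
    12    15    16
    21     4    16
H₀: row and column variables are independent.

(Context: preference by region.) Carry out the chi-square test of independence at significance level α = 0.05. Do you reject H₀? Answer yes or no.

Row totals [41, 43, 41], col totals [59, 27, 39], n=125
χ² = (26−19.35)²/19.35 + (8−8.86)²/8.86 + (7−12.79)²/12.79 + (12−20.30)²/20.30 + (15−9.29)²/9.29 + (16−13.42)²/13.42 + (21−19.35)²/19.35 + (4−8.86)²/8.86 + (16−12.79)²/12.79 = 15.9981
df = 4
p-value (upper-tail) = 0.00302
At α=0.05: p < α → reject H₀

reject H₀: yes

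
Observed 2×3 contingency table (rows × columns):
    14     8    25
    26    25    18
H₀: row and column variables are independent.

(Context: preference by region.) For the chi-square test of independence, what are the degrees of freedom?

degrees of freedom = 2

df = (r−1)(c−1) = (2−1)·(3−1) = 2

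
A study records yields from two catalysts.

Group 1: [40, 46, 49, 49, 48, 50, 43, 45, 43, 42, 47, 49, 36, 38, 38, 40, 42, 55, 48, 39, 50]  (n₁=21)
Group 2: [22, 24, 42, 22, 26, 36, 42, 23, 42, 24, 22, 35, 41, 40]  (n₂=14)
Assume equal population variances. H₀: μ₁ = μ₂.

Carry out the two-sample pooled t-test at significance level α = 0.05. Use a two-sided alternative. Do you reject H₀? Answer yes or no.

reject H₀: yes

x̄₁=44.619, s₁=5.045, n₁=21
x̄₂=31.500, s₂=8.821, n₂=14
s_p² = [20·5.045² + 13·8.821²]/33 = 46.0743
SE = √(s_p²·(1/21+1/14)) = 2.3420
t = (44.619−31.500)/2.3420 = 5.6016
df = 33
p-value (two-sided) = 0.00000
At α=0.05: p < α → reject H₀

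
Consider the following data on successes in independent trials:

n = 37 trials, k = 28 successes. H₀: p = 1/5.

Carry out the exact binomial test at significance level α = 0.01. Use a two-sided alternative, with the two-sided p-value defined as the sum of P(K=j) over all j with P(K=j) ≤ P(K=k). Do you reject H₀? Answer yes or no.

Exact binomial: n=37, k=28, p₀=1/5=0.2000
P(X=j) = C(n,j)·p₀^j·(1−p₀)^(n−j); p = Σ P(X=j) over j with P(X=j) ≤ P(X=28)
p-value (two-sided) = 0.00000
At α=0.01: p < α → reject H₀

reject H₀: yes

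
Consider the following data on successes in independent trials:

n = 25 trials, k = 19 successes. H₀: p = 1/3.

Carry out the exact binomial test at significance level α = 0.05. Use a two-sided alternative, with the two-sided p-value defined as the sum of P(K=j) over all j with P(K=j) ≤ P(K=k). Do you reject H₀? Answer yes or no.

Exact binomial: n=25, k=19, p₀=1/3=0.3333
P(X=j) = C(n,j)·p₀^j·(1−p₀)^(n−j); p = Σ P(X=j) over j with P(X=j) ≤ P(X=19)
p-value (two-sided) = 0.00002
At α=0.05: p < α → reject H₀

reject H₀: yes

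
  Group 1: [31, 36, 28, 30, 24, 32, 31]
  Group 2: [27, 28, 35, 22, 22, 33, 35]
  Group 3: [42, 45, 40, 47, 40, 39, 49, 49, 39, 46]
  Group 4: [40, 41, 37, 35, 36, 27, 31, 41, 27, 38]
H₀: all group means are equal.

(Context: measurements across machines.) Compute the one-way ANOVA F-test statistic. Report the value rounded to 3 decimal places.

test statistic = 17.120

Group means [30.29, 28.86, 43.60, 35.30], grand mean 35.382
SSB = Σnᵢ(x̄ᵢ−x̄)² = 1155.244; SSW = ΣΣ(x−x̄ᵢ)² = 674.786
MSB = 1155.244/3 = 385.0812; MSW = 674.786/30 = 22.4929
F = MSB/MSW = 17.1202
df = (3, 30)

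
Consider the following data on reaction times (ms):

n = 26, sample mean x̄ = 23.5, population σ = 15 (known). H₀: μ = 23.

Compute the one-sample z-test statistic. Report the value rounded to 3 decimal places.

test statistic = 0.170

SE = σ/√n = 15/√26 = 2.9417
z = (x̄−μ₀)/SE = (23.5−23)/2.9417 = 0.1700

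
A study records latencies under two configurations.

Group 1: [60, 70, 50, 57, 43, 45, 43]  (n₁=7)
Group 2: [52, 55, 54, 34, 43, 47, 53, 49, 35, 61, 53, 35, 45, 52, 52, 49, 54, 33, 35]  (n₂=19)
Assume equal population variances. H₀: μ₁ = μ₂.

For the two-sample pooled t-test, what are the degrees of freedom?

degrees of freedom = 24

df = n₁ + n₂ − 2 = 7 + 19 − 2 = 24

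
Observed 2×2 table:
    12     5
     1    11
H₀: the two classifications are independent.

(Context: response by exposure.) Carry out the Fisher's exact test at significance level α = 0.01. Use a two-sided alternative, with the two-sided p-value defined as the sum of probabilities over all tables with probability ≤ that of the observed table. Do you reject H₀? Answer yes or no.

Margins: r₁=17, r₂=12, c₁=13, c₂=16, n=29
p_obs = C(17,12)·C(12,1)/C(29,13); sum pmf over tables with pmf ≤ p_obs
p-value (two-sided) = 0.00181
At α=0.01: p < α → reject H₀

reject H₀: yes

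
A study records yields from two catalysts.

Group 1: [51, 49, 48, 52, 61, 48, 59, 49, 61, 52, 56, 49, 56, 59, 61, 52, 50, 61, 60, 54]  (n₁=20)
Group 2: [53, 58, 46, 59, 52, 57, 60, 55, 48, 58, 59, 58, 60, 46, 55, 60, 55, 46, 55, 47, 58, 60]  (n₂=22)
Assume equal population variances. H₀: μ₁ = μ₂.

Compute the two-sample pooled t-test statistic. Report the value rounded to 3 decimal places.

test statistic = -0.240

x̄₁=54.400, s₁=4.978, n₁=20
x̄₂=54.773, s₂=5.070, n₂=22
s_p² = [19·4.978² + 21·5.070²]/40 = 25.2666
SE = √(s_p²·(1/20+1/22)) = 1.5530
t = (54.400−54.773)/1.5530 = -0.2400
df = 40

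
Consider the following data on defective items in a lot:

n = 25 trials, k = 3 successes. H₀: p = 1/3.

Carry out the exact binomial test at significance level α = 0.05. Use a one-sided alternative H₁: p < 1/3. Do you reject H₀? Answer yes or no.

Exact binomial: n=25, k=3, p₀=1/3=0.3333
P(X≤3) from Σ C(n,i)·p₀^i·(1−p₀)^(n−i)
p-value (one-sided, H₁ less) = 0.01489
At α=0.05: p < α → reject H₀

reject H₀: yes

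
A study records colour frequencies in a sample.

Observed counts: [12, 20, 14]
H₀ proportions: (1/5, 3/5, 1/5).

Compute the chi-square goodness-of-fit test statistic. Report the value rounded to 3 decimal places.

test statistic = 5.449

n = 46; E_i = n·p_i = [9.20, 27.60, 9.20]
χ² = (12−9.20)²/9.20 + (20−27.60)²/27.60 + (14−9.20)²/9.20 = 5.4493
df = 2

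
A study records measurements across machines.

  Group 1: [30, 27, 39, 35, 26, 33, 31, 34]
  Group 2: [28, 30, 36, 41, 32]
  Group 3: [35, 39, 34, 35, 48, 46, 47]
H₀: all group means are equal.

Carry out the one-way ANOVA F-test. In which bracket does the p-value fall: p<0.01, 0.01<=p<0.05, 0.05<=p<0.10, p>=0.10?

p-value bracket: 0.01<=p<0.05

Group means [31.88, 33.40, 40.57], grand mean 35.300
SSB = Σnᵢ(x̄ᵢ−x̄)² = 306.411; SSW = ΣΣ(x−x̄ᵢ)² = 469.789
MSB = 306.411/2 = 153.2054; MSW = 469.789/17 = 27.6347
F = MSB/MSW = 5.5440
df = (2, 17)
p-value (upper-tail) = 0.01401
→ bracket: 0.01<=p<0.05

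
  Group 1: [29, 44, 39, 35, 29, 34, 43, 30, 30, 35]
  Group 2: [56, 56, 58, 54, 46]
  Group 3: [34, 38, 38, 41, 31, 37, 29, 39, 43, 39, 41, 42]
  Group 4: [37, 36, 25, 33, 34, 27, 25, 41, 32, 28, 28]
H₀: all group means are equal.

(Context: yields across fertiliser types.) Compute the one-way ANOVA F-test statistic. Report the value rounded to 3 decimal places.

Group means [34.80, 54.00, 37.67, 31.45], grand mean 37.263
SSB = Σnᵢ(x̄ᵢ−x̄)² = 1834.374; SSW = ΣΣ(x−x̄ᵢ)² = 856.994
MSB = 1834.374/3 = 611.4582; MSW = 856.994/34 = 25.2057
F = MSB/MSW = 24.2587
df = (3, 34)

test statistic = 24.259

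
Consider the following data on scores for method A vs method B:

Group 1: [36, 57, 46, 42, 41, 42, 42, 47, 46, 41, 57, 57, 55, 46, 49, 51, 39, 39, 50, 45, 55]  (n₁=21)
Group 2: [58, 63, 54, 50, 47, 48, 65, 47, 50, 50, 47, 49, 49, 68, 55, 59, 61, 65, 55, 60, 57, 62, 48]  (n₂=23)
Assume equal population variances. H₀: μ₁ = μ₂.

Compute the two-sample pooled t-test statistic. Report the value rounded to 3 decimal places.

x̄₁=46.810, s₁=6.555, n₁=21
x̄₂=55.087, s₂=6.775, n₂=23
s_p² = [20·6.555² + 22·6.775²]/42 = 44.5015
SE = √(s_p²·(1/21+1/23)) = 2.0134
t = (46.810−55.087)/2.0134 = -4.1111
df = 42

test statistic = -4.111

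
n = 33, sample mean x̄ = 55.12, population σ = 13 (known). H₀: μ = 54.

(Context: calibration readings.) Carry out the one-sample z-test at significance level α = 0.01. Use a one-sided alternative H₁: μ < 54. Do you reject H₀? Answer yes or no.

SE = σ/√n = 13/√33 = 2.2630
z = (x̄−μ₀)/SE = (55.12−54)/2.2630 = 0.4949
p-value (one-sided, H₁ less) = 0.68967
At α=0.01: p ≥ α → fail to reject H₀

reject H₀: no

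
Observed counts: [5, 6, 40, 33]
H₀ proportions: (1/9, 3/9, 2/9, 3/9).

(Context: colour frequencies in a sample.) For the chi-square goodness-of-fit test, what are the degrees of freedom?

df = k − 1 = 4 − 1 = 3

degrees of freedom = 3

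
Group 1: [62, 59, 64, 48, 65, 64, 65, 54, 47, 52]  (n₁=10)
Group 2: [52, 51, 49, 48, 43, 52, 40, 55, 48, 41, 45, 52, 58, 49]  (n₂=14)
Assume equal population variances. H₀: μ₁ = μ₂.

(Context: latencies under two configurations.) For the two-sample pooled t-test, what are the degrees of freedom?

degrees of freedom = 22

df = n₁ + n₂ − 2 = 10 + 14 − 2 = 22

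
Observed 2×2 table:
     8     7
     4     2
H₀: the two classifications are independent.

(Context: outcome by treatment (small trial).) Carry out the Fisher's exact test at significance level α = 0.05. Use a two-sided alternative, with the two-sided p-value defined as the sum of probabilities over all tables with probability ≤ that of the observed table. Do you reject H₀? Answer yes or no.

reject H₀: no

Margins: r₁=15, r₂=6, c₁=12, c₂=9, n=21
p_obs = C(15,8)·C(6,4)/C(21,12); sum pmf over tables with pmf ≤ p_obs
p-value (two-sided) = 0.65944
At α=0.05: p ≥ α → fail to reject H₀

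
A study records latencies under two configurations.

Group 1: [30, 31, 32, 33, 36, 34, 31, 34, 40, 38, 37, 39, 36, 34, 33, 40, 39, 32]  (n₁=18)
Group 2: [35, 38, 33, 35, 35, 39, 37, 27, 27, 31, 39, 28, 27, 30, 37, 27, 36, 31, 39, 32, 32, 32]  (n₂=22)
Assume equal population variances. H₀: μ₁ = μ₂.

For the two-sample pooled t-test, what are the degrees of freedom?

degrees of freedom = 38

df = n₁ + n₂ − 2 = 18 + 22 − 2 = 38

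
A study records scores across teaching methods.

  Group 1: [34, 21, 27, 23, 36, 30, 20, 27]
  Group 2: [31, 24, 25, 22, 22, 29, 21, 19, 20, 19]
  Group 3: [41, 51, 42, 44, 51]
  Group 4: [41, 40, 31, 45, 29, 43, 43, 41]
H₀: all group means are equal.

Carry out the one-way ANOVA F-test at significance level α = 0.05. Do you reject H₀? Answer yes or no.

reject H₀: yes

Group means [27.25, 23.20, 45.80, 39.12], grand mean 32.000
SSB = Σnᵢ(x̄ᵢ−x̄)² = 2313.225; SSW = ΣΣ(x−x̄ᵢ)² = 726.775
MSB = 2313.225/3 = 771.0750; MSW = 726.775/27 = 26.9176
F = MSB/MSW = 28.6458
df = (3, 27)
p-value (upper-tail) = 0.00000
At α=0.05: p < α → reject H₀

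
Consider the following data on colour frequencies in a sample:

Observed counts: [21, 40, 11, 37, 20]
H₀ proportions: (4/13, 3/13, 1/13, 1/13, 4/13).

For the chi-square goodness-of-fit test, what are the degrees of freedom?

df = k − 1 = 5 − 1 = 4

degrees of freedom = 4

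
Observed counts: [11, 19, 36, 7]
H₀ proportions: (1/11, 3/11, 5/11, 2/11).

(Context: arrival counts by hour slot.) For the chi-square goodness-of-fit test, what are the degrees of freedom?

degrees of freedom = 3

df = k − 1 = 4 − 1 = 3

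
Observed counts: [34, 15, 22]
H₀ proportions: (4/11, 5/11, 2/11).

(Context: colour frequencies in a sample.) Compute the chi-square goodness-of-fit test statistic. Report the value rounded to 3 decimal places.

test statistic = 18.239

n = 71; E_i = n·p_i = [25.82, 32.27, 12.91]
χ² = (34−25.82)²/25.82 + (15−32.27)²/32.27 + (22−12.91)²/12.91 = 18.2394
df = 2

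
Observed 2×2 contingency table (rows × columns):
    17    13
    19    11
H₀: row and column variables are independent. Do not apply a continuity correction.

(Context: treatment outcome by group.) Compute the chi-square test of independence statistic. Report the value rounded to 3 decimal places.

test statistic = 0.278

Row totals [30, 30], col totals [36, 24], n=60
χ² = (17−18.00)²/18.00 + (13−12.00)²/12.00 + (19−18.00)²/18.00 + (11−12.00)²/12.00 = 0.2778
df = 1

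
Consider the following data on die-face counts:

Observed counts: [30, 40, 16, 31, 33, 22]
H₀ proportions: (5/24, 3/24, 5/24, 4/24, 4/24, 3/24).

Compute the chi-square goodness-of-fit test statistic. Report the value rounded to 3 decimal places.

n = 172; E_i = n·p_i = [35.83, 21.50, 35.83, 28.67, 28.67, 21.50]
χ² = (30−35.83)²/35.83 + (40−21.50)²/21.50 + (16−35.83)²/35.83 + (31−28.67)²/28.67 + (33−28.67)²/28.67 + (22−21.50)²/21.50 = 28.7023
df = 5

test statistic = 28.702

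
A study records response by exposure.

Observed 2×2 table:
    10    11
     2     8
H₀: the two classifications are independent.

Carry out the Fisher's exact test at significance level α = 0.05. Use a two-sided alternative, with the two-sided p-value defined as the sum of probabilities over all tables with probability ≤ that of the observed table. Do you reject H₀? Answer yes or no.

reject H₀: no

Margins: r₁=21, r₂=10, c₁=12, c₂=19, n=31
p_obs = C(21,10)·C(10,2)/C(31,12); sum pmf over tables with pmf ≤ p_obs
p-value (two-sided) = 0.23961
At α=0.05: p ≥ α → fail to reject H₀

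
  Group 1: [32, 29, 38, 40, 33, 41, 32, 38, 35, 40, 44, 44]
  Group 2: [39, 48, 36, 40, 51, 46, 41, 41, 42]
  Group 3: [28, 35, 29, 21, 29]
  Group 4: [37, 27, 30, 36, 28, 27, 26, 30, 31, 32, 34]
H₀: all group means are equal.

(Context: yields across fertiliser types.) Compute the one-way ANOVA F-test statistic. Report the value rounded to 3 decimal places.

Group means [37.17, 42.67, 28.40, 30.73], grand mean 35.405
SSB = Σnᵢ(x̄ᵢ−x̄)² = 997.870; SSW = ΣΣ(x−x̄ᵢ)² = 685.048
MSB = 997.870/3 = 332.6235; MSW = 685.048/33 = 20.7590
F = MSB/MSW = 16.0231
df = (3, 33)

test statistic = 16.023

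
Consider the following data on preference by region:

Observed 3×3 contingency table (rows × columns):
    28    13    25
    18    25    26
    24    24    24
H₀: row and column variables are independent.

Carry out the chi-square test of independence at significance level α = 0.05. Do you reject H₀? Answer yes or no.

reject H₀: no

Row totals [66, 69, 72], col totals [70, 62, 75], n=207
χ² = (28−22.32)²/22.32 + (13−19.77)²/19.77 + (25−23.91)²/23.91 + (18−23.33)²/23.33 + (25−20.67)²/20.67 + (26−25.00)²/25.00 + (24−24.35)²/24.35 + (24−21.57)²/21.57 + (24−26.09)²/26.09 = 6.4272
df = 4
p-value (upper-tail) = 0.16943
At α=0.05: p ≥ α → fail to reject H₀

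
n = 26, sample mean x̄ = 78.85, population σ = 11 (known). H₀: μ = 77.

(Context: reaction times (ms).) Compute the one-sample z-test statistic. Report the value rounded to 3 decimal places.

test statistic = 0.858

SE = σ/√n = 11/√26 = 2.1573
z = (x̄−μ₀)/SE = (78.85−77)/2.1573 = 0.8576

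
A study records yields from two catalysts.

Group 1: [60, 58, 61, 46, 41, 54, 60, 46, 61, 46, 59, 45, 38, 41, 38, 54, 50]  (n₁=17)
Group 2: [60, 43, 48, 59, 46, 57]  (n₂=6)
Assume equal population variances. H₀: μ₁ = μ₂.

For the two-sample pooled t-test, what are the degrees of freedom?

degrees of freedom = 21

df = n₁ + n₂ − 2 = 17 + 6 − 2 = 21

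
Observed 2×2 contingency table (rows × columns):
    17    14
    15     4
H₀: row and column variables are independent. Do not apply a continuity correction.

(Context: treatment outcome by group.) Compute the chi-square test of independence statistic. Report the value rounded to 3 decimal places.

Row totals [31, 19], col totals [32, 18], n=50
χ² = (17−19.84)²/19.84 + (14−11.16)²/11.16 + (15−12.16)²/12.16 + (4−6.84)²/6.84 = 2.9717
df = 1

test statistic = 2.972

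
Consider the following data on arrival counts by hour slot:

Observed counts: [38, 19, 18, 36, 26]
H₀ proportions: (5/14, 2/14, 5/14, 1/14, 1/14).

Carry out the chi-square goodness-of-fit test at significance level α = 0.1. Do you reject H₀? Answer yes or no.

reject H₀: yes

n = 137; E_i = n·p_i = [48.93, 19.57, 48.93, 9.79, 9.79]
χ² = (38−48.93)²/48.93 + (19−19.57)²/19.57 + (18−48.93)²/48.93 + (36−9.79)²/9.79 + (26−9.79)²/9.79 = 119.0978
df = 4
p-value (upper-tail) = 0.00000
At α=0.1: p < α → reject H₀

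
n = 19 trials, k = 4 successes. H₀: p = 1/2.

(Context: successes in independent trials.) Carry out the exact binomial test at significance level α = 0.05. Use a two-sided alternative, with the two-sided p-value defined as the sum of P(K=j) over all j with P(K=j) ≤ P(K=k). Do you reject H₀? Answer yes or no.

reject H₀: yes

Exact binomial: n=19, k=4, p₀=1/2=0.5000
P(X=j) = C(n,j)·p₀^j·(1−p₀)^(n−j); p = Σ P(X=j) over j with P(X=j) ≤ P(X=4)
p-value (two-sided) = 0.01921
At α=0.05: p < α → reject H₀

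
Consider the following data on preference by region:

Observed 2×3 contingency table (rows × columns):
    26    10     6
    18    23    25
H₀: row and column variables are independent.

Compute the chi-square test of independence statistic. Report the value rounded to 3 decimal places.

test statistic = 13.557

Row totals [42, 66], col totals [44, 33, 31], n=108
χ² = (26−17.11)²/17.11 + (10−12.83)²/12.83 + (6−12.06)²/12.06 + (18−26.89)²/26.89 + (23−20.17)²/20.17 + (25−18.94)²/18.94 = 13.5571
df = 2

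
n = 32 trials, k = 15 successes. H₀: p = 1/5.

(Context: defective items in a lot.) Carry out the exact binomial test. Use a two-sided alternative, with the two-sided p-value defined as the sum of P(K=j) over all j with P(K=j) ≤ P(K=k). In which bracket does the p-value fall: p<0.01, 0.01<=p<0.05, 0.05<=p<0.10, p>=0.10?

Exact binomial: n=32, k=15, p₀=1/5=0.2000
P(X=j) = C(n,j)·p₀^j·(1−p₀)^(n−j); p = Σ P(X=j) over j with P(X=j) ≤ P(X=15)
p-value (two-sided) = 0.00056
→ bracket: p<0.01

p-value bracket: p<0.01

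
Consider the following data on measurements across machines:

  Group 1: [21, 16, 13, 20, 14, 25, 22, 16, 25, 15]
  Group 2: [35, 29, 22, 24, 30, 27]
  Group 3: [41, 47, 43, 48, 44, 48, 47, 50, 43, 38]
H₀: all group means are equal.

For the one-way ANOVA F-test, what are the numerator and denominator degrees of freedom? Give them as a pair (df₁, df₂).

degrees of freedom = [2, 23]

k = 3 groups, N = 26 total
df = (k−1, N−k) = (3−1, 26−3) = (2, 23)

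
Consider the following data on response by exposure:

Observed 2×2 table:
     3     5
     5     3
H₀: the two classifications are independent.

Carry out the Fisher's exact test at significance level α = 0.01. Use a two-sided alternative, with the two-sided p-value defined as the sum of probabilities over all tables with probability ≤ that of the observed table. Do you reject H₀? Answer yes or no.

reject H₀: no

Margins: r₁=8, r₂=8, c₁=8, c₂=8, n=16
p_obs = C(8,3)·C(8,5)/C(16,8); sum pmf over tables with pmf ≤ p_obs
p-value (two-sided) = 0.61927
At α=0.01: p ≥ α → fail to reject H₀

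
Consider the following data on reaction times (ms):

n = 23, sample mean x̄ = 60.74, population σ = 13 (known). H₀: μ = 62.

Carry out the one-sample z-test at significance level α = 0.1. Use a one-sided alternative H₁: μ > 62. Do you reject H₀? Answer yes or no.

reject H₀: no

SE = σ/√n = 13/√23 = 2.7107
z = (x̄−μ₀)/SE = (60.74−62)/2.7107 = -0.4648
p-value (one-sided, H₁ greater) = 0.67897
At α=0.1: p ≥ α → fail to reject H₀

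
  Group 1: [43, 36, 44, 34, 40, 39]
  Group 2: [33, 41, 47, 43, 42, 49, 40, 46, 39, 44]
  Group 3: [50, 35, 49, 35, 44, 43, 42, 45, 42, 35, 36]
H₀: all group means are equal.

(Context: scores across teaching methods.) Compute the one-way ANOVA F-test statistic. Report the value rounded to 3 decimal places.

test statistic = 0.748

Group means [39.33, 42.40, 41.45], grand mean 41.333
SSB = Σnᵢ(x̄ᵢ−x̄)² = 35.539; SSW = ΣΣ(x−x̄ᵢ)² = 570.461
MSB = 35.539/2 = 17.7697; MSW = 570.461/24 = 23.7692
F = MSB/MSW = 0.7476
df = (2, 24)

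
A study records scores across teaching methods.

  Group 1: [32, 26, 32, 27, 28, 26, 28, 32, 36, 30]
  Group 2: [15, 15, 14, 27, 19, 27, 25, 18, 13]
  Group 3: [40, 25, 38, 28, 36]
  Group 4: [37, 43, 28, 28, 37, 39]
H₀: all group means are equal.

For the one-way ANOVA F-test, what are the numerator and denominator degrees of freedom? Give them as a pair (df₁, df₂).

k = 4 groups, N = 30 total
df = (k−1, N−k) = (4−1, 30−4) = (3, 26)

degrees of freedom = [3, 26]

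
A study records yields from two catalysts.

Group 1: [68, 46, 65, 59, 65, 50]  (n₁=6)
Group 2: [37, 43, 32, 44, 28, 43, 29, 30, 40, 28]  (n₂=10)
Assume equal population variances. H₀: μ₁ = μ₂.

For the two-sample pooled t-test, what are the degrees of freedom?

degrees of freedom = 14

df = n₁ + n₂ − 2 = 6 + 10 − 2 = 14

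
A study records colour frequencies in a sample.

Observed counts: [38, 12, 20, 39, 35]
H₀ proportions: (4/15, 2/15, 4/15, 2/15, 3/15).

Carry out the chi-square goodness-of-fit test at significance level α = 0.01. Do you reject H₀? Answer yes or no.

reject H₀: yes

n = 144; E_i = n·p_i = [38.40, 19.20, 38.40, 19.20, 28.80]
χ² = (38−38.40)²/38.40 + (12−19.20)²/19.20 + (20−38.40)²/38.40 + (39−19.20)²/19.20 + (35−28.80)²/28.80 = 33.2743
df = 4
p-value (upper-tail) = 0.00000
At α=0.01: p < α → reject H₀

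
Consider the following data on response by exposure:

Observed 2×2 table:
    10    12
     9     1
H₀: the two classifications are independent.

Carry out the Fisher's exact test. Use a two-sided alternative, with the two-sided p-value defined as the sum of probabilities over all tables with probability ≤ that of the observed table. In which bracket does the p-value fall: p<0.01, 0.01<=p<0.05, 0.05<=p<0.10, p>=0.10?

Margins: r₁=22, r₂=10, c₁=19, c₂=13, n=32
p_obs = C(22,10)·C(10,9)/C(32,19); sum pmf over tables with pmf ≤ p_obs
p-value (two-sided) = 0.02367
→ bracket: 0.01<=p<0.05

p-value bracket: 0.01<=p<0.05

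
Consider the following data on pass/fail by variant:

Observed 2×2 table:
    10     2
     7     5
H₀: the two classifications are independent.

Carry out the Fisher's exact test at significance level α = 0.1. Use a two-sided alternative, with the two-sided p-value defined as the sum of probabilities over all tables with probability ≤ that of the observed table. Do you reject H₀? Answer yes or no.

reject H₀: no

Margins: r₁=12, r₂=12, c₁=17, c₂=7, n=24
p_obs = C(12,10)·C(12,7)/C(24,17); sum pmf over tables with pmf ≤ p_obs
p-value (two-sided) = 0.37071
At α=0.1: p ≥ α → fail to reject H₀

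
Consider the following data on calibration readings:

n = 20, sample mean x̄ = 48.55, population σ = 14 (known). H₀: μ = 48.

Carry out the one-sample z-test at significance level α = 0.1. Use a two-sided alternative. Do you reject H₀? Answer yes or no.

reject H₀: no

SE = σ/√n = 14/√20 = 3.1305
z = (x̄−μ₀)/SE = (48.55−48)/3.1305 = 0.1757
p-value (two-sided) = 0.86054
At α=0.1: p ≥ α → fail to reject H₀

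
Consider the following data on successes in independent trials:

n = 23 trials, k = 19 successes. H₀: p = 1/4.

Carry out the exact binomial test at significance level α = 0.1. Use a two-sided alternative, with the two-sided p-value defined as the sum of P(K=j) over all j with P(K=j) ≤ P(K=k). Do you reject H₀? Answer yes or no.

reject H₀: yes

Exact binomial: n=23, k=19, p₀=1/4=0.2500
P(X=j) = C(n,j)·p₀^j·(1−p₀)^(n−j); p = Σ P(X=j) over j with P(X=j) ≤ P(X=19)
p-value (two-sided) = 0.00000
At α=0.1: p < α → reject H₀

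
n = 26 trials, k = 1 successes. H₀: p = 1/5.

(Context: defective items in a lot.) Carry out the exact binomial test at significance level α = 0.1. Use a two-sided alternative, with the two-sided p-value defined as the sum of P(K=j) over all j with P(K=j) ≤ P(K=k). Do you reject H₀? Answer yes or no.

reject H₀: yes

Exact binomial: n=26, k=1, p₀=1/5=0.2000
P(X=j) = C(n,j)·p₀^j·(1−p₀)^(n−j); p = Σ P(X=j) over j with P(X=j) ≤ P(X=1)
p-value (two-sided) = 0.04589
At α=0.1: p < α → reject H₀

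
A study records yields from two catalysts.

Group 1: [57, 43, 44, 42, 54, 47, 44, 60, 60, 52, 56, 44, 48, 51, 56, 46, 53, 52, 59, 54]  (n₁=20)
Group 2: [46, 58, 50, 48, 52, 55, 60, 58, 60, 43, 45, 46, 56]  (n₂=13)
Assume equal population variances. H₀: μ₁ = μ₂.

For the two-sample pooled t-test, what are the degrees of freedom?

degrees of freedom = 31

df = n₁ + n₂ − 2 = 20 + 13 − 2 = 31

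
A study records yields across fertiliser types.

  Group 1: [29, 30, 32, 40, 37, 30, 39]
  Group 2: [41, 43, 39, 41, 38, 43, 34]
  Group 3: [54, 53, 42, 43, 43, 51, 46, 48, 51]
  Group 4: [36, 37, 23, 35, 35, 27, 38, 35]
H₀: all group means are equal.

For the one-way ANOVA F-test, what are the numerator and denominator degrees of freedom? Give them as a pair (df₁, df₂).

k = 4 groups, N = 31 total
df = (k−1, N−k) = (4−1, 31−4) = (3, 27)

degrees of freedom = [3, 27]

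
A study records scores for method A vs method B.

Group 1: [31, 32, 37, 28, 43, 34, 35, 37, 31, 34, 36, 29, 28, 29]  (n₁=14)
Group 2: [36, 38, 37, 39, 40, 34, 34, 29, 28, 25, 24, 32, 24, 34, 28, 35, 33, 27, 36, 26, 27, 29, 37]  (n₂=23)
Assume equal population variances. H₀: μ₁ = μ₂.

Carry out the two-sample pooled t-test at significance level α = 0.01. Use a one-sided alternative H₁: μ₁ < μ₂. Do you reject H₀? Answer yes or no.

reject H₀: no

x̄₁=33.143, s₁=4.276, n₁=14
x̄₂=31.826, s₂=5.069, n₂=23
s_p² = [13·4.276² + 22·5.069²]/35 = 22.9434
SE = √(s_p²·(1/14+1/23)) = 1.6237
t = (33.143−31.826)/1.6237 = 0.8110
df = 35
p-value (one-sided, H₁ less) = 0.78857
At α=0.01: p ≥ α → fail to reject H₀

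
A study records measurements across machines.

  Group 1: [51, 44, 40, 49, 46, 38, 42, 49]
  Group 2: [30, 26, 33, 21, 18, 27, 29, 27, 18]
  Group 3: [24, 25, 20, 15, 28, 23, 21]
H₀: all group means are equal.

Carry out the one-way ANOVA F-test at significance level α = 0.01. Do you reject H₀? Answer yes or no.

Group means [44.88, 25.44, 22.29], grand mean 31.000
SSB = Σnᵢ(x̄ᵢ−x̄)² = 2349.474; SSW = ΣΣ(x−x̄ᵢ)² = 482.526
MSB = 2349.474/2 = 1174.7371; MSW = 482.526/21 = 22.9774
F = MSB/MSW = 51.1257
df = (2, 21)
p-value (upper-tail) = 0.00000
At α=0.01: p < α → reject H₀

reject H₀: yes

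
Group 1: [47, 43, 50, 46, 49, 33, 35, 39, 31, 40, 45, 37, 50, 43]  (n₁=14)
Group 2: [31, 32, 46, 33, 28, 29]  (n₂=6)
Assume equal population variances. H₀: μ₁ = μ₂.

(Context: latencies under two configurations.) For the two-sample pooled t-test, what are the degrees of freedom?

degrees of freedom = 18

df = n₁ + n₂ − 2 = 14 + 6 − 2 = 18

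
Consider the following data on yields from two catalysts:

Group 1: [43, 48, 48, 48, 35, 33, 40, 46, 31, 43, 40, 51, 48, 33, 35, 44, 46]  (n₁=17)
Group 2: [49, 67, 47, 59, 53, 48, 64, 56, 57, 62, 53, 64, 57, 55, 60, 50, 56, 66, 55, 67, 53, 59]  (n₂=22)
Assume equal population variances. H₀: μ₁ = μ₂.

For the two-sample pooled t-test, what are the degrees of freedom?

df = n₁ + n₂ − 2 = 17 + 22 − 2 = 37

degrees of freedom = 37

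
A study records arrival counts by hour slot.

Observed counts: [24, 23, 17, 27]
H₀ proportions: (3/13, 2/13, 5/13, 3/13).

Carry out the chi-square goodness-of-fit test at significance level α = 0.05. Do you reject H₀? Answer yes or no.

reject H₀: yes

n = 91; E_i = n·p_i = [21.00, 14.00, 35.00, 21.00]
χ² = (24−21.00)²/21.00 + (23−14.00)²/14.00 + (17−35.00)²/35.00 + (27−21.00)²/21.00 = 17.1857
df = 3
p-value (upper-tail) = 0.00065
At α=0.05: p < α → reject H₀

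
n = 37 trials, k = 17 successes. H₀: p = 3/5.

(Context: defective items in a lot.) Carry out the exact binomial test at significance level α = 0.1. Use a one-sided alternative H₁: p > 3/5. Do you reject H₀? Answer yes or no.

Exact binomial: n=37, k=17, p₀=3/5=0.6000
P(X≥17) from Σ C(n,i)·p₀^i·(1−p₀)^(n−i)
p-value (one-sided, H₁ greater) = 0.97096
At α=0.1: p ≥ α → fail to reject H₀

reject H₀: no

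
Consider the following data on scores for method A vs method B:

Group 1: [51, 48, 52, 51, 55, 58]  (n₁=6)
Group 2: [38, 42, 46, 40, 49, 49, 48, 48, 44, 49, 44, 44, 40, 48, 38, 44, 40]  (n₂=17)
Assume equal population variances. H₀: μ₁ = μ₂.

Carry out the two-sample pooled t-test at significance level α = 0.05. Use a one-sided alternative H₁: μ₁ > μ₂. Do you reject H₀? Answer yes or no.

reject H₀: yes

x̄₁=52.500, s₁=3.507, n₁=6
x̄₂=44.176, s₂=3.957, n₂=17
s_p² = [5·3.507² + 16·3.957²]/21 = 14.8557
SE = √(s_p²·(1/6+1/17)) = 1.8303
t = (52.500−44.176)/1.8303 = 4.5477
df = 21
p-value (one-sided, H₁ greater) = 0.00009
At α=0.05: p < α → reject H₀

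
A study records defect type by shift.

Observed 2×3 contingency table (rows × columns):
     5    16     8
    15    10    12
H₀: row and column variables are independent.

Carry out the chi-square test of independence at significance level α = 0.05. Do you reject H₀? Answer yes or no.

reject H₀: yes

Row totals [29, 37], col totals [20, 26, 20], n=66
χ² = (5−8.79)²/8.79 + (16−11.42)²/11.42 + (8−8.79)²/8.79 + (15−11.21)²/11.21 + (10−14.58)²/14.58 + (12−11.21)²/11.21 = 6.3076
df = 2
p-value (upper-tail) = 0.04269
At α=0.05: p < α → reject H₀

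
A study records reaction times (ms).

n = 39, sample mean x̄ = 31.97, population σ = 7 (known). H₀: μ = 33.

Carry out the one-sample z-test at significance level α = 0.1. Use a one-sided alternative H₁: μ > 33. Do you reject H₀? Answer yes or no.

SE = σ/√n = 7/√39 = 1.1209
z = (x̄−μ₀)/SE = (31.97−33)/1.1209 = -0.9189
p-value (one-sided, H₁ greater) = 0.82093
At α=0.1: p ≥ α → fail to reject H₀

reject H₀: no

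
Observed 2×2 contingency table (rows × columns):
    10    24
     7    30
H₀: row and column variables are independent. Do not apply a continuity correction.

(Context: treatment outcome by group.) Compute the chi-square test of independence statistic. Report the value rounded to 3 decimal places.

Row totals [34, 37], col totals [17, 54], n=71
χ² = (10−8.14)²/8.14 + (24−25.86)²/25.86 + (7−8.86)²/8.86 + (30−28.14)²/28.14 = 1.0712
df = 1

test statistic = 1.071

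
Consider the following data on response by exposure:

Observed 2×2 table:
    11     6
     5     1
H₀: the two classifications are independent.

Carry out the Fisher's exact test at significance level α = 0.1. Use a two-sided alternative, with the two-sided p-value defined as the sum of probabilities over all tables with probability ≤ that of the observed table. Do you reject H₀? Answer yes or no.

reject H₀: no

Margins: r₁=17, r₂=6, c₁=16, c₂=7, n=23
p_obs = C(17,11)·C(6,5)/C(23,16); sum pmf over tables with pmf ≤ p_obs
p-value (two-sided) = 0.62139
At α=0.1: p ≥ α → fail to reject H₀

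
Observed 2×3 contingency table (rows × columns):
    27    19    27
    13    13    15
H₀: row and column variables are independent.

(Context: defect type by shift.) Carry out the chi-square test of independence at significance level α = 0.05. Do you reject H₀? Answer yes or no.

Row totals [73, 41], col totals [40, 32, 42], n=114
χ² = (27−25.61)²/25.61 + (19−20.49)²/20.49 + (27−26.89)²/26.89 + (13−14.39)²/14.39 + (13−11.51)²/11.51 + (15−15.11)²/15.11 = 0.5114
df = 2
p-value (upper-tail) = 0.77437
At α=0.05: p ≥ α → fail to reject H₀

reject H₀: no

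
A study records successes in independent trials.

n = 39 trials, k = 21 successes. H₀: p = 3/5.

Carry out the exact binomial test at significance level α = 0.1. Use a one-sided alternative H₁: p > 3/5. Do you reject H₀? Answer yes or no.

Exact binomial: n=39, k=21, p₀=3/5=0.6000
P(X≥21) from Σ C(n,i)·p₀^i·(1−p₀)^(n−i)
p-value (one-sided, H₁ greater) = 0.82867
At α=0.1: p ≥ α → fail to reject H₀

reject H₀: no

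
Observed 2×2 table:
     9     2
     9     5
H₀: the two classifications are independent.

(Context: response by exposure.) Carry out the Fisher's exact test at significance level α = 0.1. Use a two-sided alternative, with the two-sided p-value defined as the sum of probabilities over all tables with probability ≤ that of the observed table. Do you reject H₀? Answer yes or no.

Margins: r₁=11, r₂=14, c₁=18, c₂=7, n=25
p_obs = C(11,9)·C(14,9)/C(25,18); sum pmf over tables with pmf ≤ p_obs
p-value (two-sided) = 0.40652
At α=0.1: p ≥ α → fail to reject H₀

reject H₀: no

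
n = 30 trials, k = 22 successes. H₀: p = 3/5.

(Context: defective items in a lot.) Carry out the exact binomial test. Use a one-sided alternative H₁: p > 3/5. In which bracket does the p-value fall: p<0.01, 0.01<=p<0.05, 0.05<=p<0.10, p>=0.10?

p-value bracket: 0.05<=p<0.10

Exact binomial: n=30, k=22, p₀=3/5=0.6000
P(X≥22) from Σ C(n,i)·p₀^i·(1−p₀)^(n−i)
p-value (one-sided, H₁ greater) = 0.09401
→ bracket: 0.05<=p<0.10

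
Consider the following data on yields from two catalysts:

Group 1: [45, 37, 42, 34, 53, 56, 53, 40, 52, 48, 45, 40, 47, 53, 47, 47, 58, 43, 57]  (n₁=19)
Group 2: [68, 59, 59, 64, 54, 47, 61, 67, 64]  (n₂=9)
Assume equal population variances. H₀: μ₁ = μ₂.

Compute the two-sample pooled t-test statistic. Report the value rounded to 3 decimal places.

test statistic = -4.767

x̄₁=47.211, s₁=6.877, n₁=19
x̄₂=60.333, s₂=6.633, n₂=9
s_p² = [18·6.877² + 8·6.633²]/26 = 46.2753
SE = √(s_p²·(1/19+1/9)) = 2.7527
t = (47.211−60.333)/2.7527 = -4.7673
df = 26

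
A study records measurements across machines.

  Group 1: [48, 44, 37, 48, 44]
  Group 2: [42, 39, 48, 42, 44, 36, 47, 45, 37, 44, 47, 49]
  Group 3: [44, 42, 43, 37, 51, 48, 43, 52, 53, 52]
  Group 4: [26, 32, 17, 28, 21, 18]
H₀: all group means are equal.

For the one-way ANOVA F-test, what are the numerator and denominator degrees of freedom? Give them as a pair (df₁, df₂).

k = 4 groups, N = 33 total
df = (k−1, N−k) = (4−1, 33−4) = (3, 29)

degrees of freedom = [3, 29]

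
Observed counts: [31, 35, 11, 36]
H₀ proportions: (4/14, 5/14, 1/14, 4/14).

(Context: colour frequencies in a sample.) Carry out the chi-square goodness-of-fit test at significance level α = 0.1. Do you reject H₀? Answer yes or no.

n = 113; E_i = n·p_i = [32.29, 40.36, 8.07, 32.29]
χ² = (31−32.29)²/32.29 + (35−40.36)²/40.36 + (11−8.07)²/8.07 + (36−32.29)²/32.29 = 2.2522
df = 3
p-value (upper-tail) = 0.52174
At α=0.1: p ≥ α → fail to reject H₀

reject H₀: no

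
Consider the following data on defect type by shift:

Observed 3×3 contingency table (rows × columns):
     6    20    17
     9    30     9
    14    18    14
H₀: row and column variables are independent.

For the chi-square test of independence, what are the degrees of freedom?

degrees of freedom = 4

df = (r−1)(c−1) = (3−1)·(3−1) = 4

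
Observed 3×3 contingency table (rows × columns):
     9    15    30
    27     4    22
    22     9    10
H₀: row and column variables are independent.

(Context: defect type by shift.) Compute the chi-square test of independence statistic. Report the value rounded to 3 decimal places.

Row totals [54, 53, 41], col totals [58, 28, 62], n=148
χ² = (9−21.16)²/21.16 + (15−10.22)²/10.22 + (30−22.62)²/22.62 + (27−20.77)²/20.77 + (4−10.03)²/10.03 + (22−22.20)²/22.20 + (22−16.07)²/16.07 + (9−7.76)²/7.76 + (10−17.18)²/17.18 = 22.5169
df = 4

test statistic = 22.517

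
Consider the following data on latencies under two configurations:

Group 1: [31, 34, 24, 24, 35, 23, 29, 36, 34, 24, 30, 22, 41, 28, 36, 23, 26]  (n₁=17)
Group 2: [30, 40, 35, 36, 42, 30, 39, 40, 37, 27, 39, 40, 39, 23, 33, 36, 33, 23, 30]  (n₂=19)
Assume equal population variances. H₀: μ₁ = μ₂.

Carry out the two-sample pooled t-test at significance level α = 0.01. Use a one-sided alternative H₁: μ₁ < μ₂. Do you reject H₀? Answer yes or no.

x̄₁=29.412, s₁=5.789, n₁=17
x̄₂=34.316, s₂=5.793, n₂=19
s_p² = [16·5.789² + 18·5.793²]/34 = 33.5360
SE = √(s_p²·(1/17+1/19)) = 1.9333
t = (29.412−34.316)/1.9333 = -2.5366
df = 34
p-value (one-sided, H₁ less) = 0.00798
At α=0.01: p < α → reject H₀

reject H₀: yes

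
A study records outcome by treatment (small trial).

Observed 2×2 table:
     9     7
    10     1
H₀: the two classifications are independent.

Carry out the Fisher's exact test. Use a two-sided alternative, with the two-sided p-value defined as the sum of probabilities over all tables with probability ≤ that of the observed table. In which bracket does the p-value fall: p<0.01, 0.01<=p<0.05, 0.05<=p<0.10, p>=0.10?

Margins: r₁=16, r₂=11, c₁=19, c₂=8, n=27
p_obs = C(16,9)·C(11,10)/C(27,19); sum pmf over tables with pmf ≤ p_obs
p-value (two-sided) = 0.08990
→ bracket: 0.05<=p<0.10

p-value bracket: 0.05<=p<0.10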